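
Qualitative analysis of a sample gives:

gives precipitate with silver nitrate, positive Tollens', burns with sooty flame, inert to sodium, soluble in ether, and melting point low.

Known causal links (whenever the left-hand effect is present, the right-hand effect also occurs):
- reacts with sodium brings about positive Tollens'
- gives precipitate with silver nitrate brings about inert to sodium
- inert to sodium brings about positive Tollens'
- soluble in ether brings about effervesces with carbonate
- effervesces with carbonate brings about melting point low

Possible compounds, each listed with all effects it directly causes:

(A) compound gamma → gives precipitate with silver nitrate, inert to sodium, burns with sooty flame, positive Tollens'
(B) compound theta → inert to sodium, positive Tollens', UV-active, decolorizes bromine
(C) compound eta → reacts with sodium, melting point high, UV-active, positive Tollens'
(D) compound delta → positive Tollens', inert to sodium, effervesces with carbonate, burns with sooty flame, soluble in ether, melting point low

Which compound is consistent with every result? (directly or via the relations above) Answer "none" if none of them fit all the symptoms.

Checking each candidate against the observations:
(A) compound gamma — does not account for soluble in ether, melting point low
(B) compound theta — does not account for gives precipitate with silver nitrate, burns with sooty flame, soluble in ether, melting point low
(C) compound eta — gives precipitate with silver nitrate miss; positive Tollens' match; burns with sooty flame miss; inert to sodium miss; soluble in ether miss; melting point low miss
(D) compound delta — gives precipitate with silver nitrate miss; positive Tollens' match; burns with sooty flame match; inert to sodium match; soluble in ether match; melting point low match
No candidate is consistent with all observations.

none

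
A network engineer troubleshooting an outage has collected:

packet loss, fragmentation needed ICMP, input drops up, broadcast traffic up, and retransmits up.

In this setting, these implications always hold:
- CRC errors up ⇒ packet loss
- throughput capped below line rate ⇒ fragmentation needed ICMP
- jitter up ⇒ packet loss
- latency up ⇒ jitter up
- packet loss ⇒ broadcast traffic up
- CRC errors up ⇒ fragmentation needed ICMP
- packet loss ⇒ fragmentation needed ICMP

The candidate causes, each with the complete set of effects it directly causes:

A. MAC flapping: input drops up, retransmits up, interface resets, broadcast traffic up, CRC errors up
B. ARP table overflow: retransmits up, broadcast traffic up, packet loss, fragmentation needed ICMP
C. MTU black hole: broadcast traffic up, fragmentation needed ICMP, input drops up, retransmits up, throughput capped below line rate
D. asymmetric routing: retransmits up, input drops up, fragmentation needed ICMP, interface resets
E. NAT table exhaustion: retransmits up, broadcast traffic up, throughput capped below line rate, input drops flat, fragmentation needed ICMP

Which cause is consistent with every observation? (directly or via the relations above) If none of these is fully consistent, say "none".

For each candidate, compare predicted effects to what was observed:
(A) MAC flapping — accounts for every observation (packet loss through CRC errors up → packet loss)
(B) ARP table overflow — does not account for input drops up
(C) MTU black hole — does not account for packet loss
(D) asymmetric routing — packet loss ✗; fragmentation needed ICMP ✓; input drops up ✓; broadcast traffic up ✗; retransmits up ✓
(E) NAT table exhaustion — fails on packet loss, input drops up (predicts input drops flat, not input drops up)
(A) alone accounts for all the evidence.

A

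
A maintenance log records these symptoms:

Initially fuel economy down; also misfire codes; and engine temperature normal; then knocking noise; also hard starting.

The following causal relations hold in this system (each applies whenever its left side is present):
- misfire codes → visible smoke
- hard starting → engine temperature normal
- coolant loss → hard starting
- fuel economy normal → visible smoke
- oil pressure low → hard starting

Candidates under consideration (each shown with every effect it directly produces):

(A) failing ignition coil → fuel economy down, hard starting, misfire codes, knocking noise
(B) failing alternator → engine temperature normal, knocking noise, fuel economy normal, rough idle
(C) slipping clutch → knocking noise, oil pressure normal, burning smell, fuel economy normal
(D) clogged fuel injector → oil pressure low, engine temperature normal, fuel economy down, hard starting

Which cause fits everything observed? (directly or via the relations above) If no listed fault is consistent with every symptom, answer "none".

A

Testing each hypothesis:
(A) failing ignition coil — fuel economy down match; misfire codes match; engine temperature normal match (by hard starting → engine temperature normal); knocking noise match; hard starting match
(B) failing alternator — fuel economy down miss; misfire codes miss; engine temperature normal match; knocking noise match; hard starting miss
(C) slipping clutch — fuel economy down miss; misfire codes miss; engine temperature normal miss; knocking noise match; hard starting miss
(D) clogged fuel injector — fuel economy down match; misfire codes miss; engine temperature normal match; knocking noise miss; hard starting match
Only (A) is consistent with every observation.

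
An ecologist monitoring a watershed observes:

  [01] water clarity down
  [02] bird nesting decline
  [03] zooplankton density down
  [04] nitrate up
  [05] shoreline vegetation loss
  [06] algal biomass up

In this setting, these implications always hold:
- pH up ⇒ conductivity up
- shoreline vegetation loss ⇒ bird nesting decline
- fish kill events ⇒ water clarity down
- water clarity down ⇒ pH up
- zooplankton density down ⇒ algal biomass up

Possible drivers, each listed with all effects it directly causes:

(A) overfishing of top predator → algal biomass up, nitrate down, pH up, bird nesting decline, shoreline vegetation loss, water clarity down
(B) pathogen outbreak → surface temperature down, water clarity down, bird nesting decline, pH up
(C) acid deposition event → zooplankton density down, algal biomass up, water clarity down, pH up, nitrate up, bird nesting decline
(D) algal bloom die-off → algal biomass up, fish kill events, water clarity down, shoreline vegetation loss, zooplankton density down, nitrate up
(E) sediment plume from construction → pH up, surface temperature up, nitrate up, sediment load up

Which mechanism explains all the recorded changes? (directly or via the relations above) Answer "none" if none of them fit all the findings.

Testing each hypothesis:
(A) overfishing of top predator — water clarity down match; bird nesting decline match; zooplankton density down miss; nitrate up miss; shoreline vegetation loss match; algal biomass up match
(B) pathogen outbreak — water clarity down match; bird nesting decline match; zooplankton density down miss; nitrate up miss; shoreline vegetation loss miss; algal biomass up miss
(C) acid deposition event — water clarity down match; bird nesting decline match; zooplankton density down match; nitrate up match; shoreline vegetation loss miss; algal biomass up match
(D) algal bloom die-off — water clarity down match; bird nesting decline match (through shoreline vegetation loss → bird nesting decline); zooplankton density down match; nitrate up match; shoreline vegetation loss match; algal biomass up match
(E) sediment plume from construction — water clarity down miss; bird nesting decline miss; zooplankton density down miss; nitrate up match; shoreline vegetation loss miss; algal biomass up miss
(D) alone accounts for all the evidence.

D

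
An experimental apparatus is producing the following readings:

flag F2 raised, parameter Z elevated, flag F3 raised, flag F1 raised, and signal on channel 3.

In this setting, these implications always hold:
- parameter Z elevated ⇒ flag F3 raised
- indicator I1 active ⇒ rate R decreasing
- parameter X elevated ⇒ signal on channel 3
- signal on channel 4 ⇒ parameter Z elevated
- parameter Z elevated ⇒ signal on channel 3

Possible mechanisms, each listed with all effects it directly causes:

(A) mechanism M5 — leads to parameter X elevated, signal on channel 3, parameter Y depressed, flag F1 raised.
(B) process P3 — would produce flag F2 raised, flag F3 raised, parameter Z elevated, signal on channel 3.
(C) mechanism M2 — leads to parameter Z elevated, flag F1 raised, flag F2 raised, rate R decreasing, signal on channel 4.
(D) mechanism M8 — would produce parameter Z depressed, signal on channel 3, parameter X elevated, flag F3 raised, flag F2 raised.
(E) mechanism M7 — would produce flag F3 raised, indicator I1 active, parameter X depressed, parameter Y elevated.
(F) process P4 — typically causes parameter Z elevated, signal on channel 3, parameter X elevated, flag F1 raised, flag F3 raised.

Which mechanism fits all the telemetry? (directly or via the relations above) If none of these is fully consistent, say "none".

C

For each candidate, compare predicted effects to what was observed:
(A) mechanism M5 — does not account for flag F2 raised, parameter Z elevated, flag F3 raised
(B) process P3 — does not account for flag F1 raised
(C) mechanism M2 — accounts for every observation (flag F3 raised via parameter Z elevated → flag F3 raised)
(D) mechanism M8 — flag F2 raised match; parameter Z elevated miss; flag F3 raised match; flag F1 raised miss; signal on channel 3 match
(E) mechanism M7 — does not account for flag F2 raised, parameter Z elevated, flag F1 raised, signal on channel 3
(F) process P4 — does not account for flag F2 raised
(C) is the only candidate with no mismatches.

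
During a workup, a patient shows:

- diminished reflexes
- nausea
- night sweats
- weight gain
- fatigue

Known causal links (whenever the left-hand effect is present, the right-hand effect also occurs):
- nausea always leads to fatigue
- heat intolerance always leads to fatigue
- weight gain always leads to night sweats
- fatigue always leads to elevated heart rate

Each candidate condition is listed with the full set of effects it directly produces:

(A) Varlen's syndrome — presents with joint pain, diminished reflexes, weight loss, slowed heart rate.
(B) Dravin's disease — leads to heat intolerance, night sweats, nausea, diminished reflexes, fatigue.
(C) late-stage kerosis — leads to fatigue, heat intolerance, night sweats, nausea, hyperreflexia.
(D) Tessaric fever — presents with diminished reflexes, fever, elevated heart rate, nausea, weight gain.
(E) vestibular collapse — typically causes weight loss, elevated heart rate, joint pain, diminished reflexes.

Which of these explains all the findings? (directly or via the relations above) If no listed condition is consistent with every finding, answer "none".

Testing each hypothesis:
(A) Varlen's syndrome — fails on nausea, night sweats, weight gain, fatigue (predicts weight loss, not weight gain)
(B) Dravin's disease — does not account for weight gain
(C) late-stage kerosis — diminished reflexes miss; nausea match; night sweats match; weight gain miss; fatigue match
(D) Tessaric fever — accounts for every observation (night sweats through weight gain → night sweats)
(E) vestibular collapse — fails on nausea, night sweats, weight gain, fatigue (predicts weight loss, not weight gain)
(D) alone accounts for all the evidence.

D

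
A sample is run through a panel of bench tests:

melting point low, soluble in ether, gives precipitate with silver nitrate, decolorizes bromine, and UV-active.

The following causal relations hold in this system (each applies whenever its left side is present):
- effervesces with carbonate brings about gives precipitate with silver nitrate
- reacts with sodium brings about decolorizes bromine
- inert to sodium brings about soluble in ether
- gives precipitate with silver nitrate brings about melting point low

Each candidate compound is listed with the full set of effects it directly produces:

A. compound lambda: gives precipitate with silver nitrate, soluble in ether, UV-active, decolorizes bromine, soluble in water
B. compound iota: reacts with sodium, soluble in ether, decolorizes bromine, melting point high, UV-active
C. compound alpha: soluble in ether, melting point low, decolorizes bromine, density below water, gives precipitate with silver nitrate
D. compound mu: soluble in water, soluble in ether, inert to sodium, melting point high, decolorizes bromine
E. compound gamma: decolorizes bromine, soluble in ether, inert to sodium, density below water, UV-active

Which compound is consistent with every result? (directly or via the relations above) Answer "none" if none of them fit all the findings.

A

For each candidate, compare predicted effects to what was observed:
(A) compound lambda — melting point low yes (by gives precipitate with silver nitrate → melting point low); soluble in ether yes; gives precipitate with silver nitrate yes; decolorizes bromine yes; UV-active yes
(B) compound iota — melting point low NO; soluble in ether yes; gives precipitate with silver nitrate NO; decolorizes bromine yes; UV-active yes
(C) compound alpha — does not account for UV-active
(D) compound mu — melting point low NO; soluble in ether yes; gives precipitate with silver nitrate NO; decolorizes bromine yes; UV-active NO
(E) compound gamma — melting point low NO; soluble in ether yes; gives precipitate with silver nitrate NO; decolorizes bromine yes; UV-active yes
(A) alone accounts for all the evidence.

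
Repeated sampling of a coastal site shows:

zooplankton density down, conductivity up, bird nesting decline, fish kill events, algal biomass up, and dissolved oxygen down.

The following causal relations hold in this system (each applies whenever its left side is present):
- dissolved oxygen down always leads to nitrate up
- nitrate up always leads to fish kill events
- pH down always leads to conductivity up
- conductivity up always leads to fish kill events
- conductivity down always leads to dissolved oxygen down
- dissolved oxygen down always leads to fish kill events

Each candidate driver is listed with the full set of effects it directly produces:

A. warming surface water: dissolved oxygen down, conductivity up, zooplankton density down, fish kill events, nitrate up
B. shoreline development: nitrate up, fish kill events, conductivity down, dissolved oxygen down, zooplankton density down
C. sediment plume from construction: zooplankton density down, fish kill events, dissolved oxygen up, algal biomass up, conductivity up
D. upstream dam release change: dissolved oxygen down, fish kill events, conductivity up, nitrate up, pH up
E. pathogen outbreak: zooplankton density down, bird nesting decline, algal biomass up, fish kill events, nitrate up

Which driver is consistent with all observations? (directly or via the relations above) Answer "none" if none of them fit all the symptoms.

none

Per-candidate check:
(A) warming surface water — zooplankton density down match; conductivity up match; bird nesting decline miss; fish kill events match; algal biomass up miss; dissolved oxygen down match
(B) shoreline development — zooplankton density down match; conductivity up miss; bird nesting decline miss; fish kill events match; algal biomass up miss; dissolved oxygen down match
(C) sediment plume from construction — zooplankton density down match; conductivity up match; bird nesting decline miss; fish kill events match; algal biomass up match; dissolved oxygen down miss
(D) upstream dam release change — does not account for zooplankton density down, bird nesting decline, algal biomass up
(E) pathogen outbreak — does not account for conductivity up, dissolved oxygen down
No candidate is consistent with all observations.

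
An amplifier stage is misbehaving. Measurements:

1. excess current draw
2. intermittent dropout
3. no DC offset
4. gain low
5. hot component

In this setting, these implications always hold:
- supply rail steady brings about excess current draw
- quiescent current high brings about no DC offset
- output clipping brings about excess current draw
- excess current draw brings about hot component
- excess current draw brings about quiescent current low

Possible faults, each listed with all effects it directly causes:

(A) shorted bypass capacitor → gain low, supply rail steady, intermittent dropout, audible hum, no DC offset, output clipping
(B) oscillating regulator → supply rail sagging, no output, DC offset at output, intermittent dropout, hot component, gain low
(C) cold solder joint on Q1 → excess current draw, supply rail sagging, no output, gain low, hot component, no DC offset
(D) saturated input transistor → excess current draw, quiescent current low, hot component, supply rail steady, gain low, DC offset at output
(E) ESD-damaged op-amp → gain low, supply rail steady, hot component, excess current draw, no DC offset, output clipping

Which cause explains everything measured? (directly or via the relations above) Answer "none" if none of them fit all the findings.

Per-candidate check:
(A) shorted bypass capacitor — excess current draw match (through supply rail steady → excess current draw); intermittent dropout match; no DC offset match; gain low match; hot component match (through supply rail steady → excess current draw → hot component)
(B) oscillating regulator — fails on excess current draw, no DC offset (predicts DC offset at output, not no DC offset)
(C) cold solder joint on Q1 — does not account for intermittent dropout
(D) saturated input transistor — fails on intermittent dropout, no DC offset (predicts DC offset at output, not no DC offset)
(E) ESD-damaged op-amp — excess current draw match; intermittent dropout miss; no DC offset match; gain low match; hot component match
(A) alone accounts for all the evidence.

A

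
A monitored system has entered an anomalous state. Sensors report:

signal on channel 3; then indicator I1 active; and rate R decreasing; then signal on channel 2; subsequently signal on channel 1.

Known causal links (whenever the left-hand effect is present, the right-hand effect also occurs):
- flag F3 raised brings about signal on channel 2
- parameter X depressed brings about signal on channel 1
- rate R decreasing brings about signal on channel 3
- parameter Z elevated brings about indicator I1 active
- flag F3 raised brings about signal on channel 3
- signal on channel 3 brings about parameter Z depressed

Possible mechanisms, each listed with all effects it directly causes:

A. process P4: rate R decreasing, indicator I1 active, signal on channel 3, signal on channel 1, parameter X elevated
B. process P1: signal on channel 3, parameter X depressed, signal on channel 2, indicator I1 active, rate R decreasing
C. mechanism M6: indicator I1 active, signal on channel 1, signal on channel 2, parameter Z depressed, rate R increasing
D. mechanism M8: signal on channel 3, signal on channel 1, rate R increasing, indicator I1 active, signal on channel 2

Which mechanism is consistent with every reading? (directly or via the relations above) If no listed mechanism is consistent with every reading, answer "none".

Checking each candidate against the observations:
(A) process P4 — does not account for signal on channel 2
(B) process P1 — signal on channel 3 +; indicator I1 active +; rate R decreasing +; signal on channel 2 +; signal on channel 1 + (through parameter X depressed → signal on channel 1)
(C) mechanism M6 — fails on signal on channel 3, rate R decreasing (predicts rate R increasing, not rate R decreasing)
(D) mechanism M8 — fails on rate R decreasing (predicts rate R increasing, not rate R decreasing)
Only (B) is consistent with every observation.

B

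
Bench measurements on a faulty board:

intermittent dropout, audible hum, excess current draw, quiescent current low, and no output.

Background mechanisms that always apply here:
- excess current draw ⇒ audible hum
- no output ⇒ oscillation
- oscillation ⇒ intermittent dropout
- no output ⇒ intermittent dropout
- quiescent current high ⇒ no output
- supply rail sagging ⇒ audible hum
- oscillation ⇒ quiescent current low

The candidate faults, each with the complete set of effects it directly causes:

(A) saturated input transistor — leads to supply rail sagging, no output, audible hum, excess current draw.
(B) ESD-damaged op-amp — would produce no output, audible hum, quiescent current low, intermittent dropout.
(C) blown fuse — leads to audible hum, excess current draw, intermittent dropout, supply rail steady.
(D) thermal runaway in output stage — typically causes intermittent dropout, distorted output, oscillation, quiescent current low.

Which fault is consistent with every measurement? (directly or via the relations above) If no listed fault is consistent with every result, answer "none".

Testing each hypothesis:
(A) saturated input transistor — accounts for every observation (intermittent dropout by no output → intermittent dropout)
(B) ESD-damaged op-amp — intermittent dropout yes; audible hum yes; excess current draw NO; quiescent current low yes; no output yes
(C) blown fuse — does not account for quiescent current low, no output
(D) thermal runaway in output stage — intermittent dropout yes; audible hum NO; excess current draw NO; quiescent current low yes; no output NO
(A) alone accounts for all the evidence.

A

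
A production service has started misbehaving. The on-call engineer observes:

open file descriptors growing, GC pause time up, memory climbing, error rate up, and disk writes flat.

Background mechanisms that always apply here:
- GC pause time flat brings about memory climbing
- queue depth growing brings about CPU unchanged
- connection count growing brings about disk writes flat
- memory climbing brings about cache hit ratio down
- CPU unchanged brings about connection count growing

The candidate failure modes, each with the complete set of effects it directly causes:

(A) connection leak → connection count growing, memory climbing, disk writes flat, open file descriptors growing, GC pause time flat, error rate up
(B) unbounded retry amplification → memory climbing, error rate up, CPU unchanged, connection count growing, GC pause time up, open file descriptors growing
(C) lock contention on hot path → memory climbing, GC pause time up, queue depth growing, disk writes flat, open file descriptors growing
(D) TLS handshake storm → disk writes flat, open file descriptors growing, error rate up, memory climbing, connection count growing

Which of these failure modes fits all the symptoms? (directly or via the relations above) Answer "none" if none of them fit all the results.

Per-candidate check:
(A) connection leak — open file descriptors growing yes; GC pause time up NO; memory climbing yes; error rate up yes; disk writes flat yes
(B) unbounded retry amplification — accounts for every observation (disk writes flat via connection count growing → disk writes flat)
(C) lock contention on hot path — does not account for error rate up
(D) TLS handshake storm — open file descriptors growing yes; GC pause time up NO; memory climbing yes; error rate up yes; disk writes flat yes
(B) is the only candidate with no mismatches.

B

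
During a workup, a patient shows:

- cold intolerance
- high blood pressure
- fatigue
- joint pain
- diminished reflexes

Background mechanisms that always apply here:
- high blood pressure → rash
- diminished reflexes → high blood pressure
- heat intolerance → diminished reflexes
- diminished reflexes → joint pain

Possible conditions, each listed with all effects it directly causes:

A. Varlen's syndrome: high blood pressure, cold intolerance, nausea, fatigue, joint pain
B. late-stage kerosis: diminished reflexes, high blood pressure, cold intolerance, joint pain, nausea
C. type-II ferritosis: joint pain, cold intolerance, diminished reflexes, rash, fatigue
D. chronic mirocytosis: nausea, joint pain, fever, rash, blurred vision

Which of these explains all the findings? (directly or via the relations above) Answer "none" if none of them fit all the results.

Per-candidate check:
(A) Varlen's syndrome — cold intolerance match; high blood pressure match; fatigue match; joint pain match; diminished reflexes miss
(B) late-stage kerosis — does not account for fatigue
(C) type-II ferritosis — cold intolerance match; high blood pressure match (via diminished reflexes → high blood pressure); fatigue match; joint pain match; diminished reflexes match
(D) chronic mirocytosis — does not account for cold intolerance, high blood pressure, fatigue, diminished reflexes
Only (C) is consistent with every observation.

C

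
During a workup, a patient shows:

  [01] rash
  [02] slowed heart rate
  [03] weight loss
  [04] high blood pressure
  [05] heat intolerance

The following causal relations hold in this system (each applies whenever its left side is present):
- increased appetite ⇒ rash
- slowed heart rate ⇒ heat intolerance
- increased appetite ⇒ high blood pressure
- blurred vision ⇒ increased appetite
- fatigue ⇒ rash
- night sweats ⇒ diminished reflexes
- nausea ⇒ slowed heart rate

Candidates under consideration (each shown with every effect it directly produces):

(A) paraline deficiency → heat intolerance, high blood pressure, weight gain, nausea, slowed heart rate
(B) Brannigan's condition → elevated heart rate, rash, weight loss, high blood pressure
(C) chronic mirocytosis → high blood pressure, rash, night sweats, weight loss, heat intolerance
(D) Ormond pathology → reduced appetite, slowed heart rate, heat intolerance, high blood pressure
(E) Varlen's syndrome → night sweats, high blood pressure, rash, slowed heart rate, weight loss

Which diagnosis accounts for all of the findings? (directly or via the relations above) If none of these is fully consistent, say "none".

For each candidate, compare predicted effects to what was observed:
(A) paraline deficiency — fails on rash, weight loss (predicts weight gain, not weight loss)
(B) Brannigan's condition — rash yes; slowed heart rate NO; weight loss yes; high blood pressure yes; heat intolerance NO
(C) chronic mirocytosis — rash yes; slowed heart rate NO; weight loss yes; high blood pressure yes; heat intolerance yes
(D) Ormond pathology — does not account for rash, weight loss
(E) Varlen's syndrome — accounts for every observation (heat intolerance by slowed heart rate → heat intolerance)
Only (E) is consistent with every observation.

E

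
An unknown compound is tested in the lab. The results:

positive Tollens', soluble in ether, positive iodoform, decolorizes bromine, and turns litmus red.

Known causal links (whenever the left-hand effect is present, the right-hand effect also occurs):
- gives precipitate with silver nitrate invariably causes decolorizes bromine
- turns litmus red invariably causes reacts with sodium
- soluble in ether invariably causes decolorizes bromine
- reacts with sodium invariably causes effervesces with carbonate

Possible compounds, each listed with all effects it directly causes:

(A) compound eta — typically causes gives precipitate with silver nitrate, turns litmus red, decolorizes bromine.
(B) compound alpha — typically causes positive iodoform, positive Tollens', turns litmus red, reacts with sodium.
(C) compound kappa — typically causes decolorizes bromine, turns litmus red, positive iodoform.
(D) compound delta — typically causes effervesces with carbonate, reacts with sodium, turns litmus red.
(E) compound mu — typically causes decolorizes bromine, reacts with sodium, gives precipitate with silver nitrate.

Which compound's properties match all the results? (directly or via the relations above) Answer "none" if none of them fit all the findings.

none

Testing each hypothesis:
(A) compound eta — does not account for positive Tollens', soluble in ether, positive iodoform
(B) compound alpha — positive Tollens' +; soluble in ether -; positive iodoform +; decolorizes bromine -; turns litmus red +
(C) compound kappa — does not account for positive Tollens', soluble in ether
(D) compound delta — does not account for positive Tollens', soluble in ether, positive iodoform, decolorizes bromine
(E) compound mu — positive Tollens' -; soluble in ether -; positive iodoform -; decolorizes bromine +; turns litmus red -
No candidate is consistent with all observations.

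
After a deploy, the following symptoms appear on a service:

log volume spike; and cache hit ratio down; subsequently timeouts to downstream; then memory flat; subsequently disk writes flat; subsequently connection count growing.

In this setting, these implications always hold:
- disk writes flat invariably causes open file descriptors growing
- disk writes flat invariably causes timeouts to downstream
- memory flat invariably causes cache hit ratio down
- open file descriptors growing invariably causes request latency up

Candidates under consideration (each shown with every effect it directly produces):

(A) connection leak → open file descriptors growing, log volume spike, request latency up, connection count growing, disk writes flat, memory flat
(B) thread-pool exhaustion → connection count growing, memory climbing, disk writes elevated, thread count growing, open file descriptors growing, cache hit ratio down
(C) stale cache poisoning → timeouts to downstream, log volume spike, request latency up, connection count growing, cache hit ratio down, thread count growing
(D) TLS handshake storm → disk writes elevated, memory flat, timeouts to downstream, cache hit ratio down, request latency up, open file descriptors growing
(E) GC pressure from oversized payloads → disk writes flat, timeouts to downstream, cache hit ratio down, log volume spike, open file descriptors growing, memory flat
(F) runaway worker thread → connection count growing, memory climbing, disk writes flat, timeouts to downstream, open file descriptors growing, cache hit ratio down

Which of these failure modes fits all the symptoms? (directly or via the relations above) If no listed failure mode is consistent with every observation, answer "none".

Checking each candidate against the observations:
(A) connection leak — log volume spike ✓; cache hit ratio down ✓ (through memory flat → cache hit ratio down); timeouts to downstream ✓ (through disk writes flat → timeouts to downstream); memory flat ✓; disk writes flat ✓; connection count growing ✓
(B) thread-pool exhaustion — fails on log volume spike, timeouts to downstream, memory flat, disk writes flat (predicts memory climbing, not memory flat; predicts disk writes elevated, not disk writes flat)
(C) stale cache poisoning — does not account for memory flat, disk writes flat
(D) TLS handshake storm — log volume spike ✗; cache hit ratio down ✓; timeouts to downstream ✓; memory flat ✓; disk writes flat ✗; connection count growing ✗
(E) GC pressure from oversized payloads — does not account for connection count growing
(F) runaway worker thread — fails on log volume spike, memory flat (predicts memory climbing, not memory flat)
(A) is the only candidate with no mismatches.

A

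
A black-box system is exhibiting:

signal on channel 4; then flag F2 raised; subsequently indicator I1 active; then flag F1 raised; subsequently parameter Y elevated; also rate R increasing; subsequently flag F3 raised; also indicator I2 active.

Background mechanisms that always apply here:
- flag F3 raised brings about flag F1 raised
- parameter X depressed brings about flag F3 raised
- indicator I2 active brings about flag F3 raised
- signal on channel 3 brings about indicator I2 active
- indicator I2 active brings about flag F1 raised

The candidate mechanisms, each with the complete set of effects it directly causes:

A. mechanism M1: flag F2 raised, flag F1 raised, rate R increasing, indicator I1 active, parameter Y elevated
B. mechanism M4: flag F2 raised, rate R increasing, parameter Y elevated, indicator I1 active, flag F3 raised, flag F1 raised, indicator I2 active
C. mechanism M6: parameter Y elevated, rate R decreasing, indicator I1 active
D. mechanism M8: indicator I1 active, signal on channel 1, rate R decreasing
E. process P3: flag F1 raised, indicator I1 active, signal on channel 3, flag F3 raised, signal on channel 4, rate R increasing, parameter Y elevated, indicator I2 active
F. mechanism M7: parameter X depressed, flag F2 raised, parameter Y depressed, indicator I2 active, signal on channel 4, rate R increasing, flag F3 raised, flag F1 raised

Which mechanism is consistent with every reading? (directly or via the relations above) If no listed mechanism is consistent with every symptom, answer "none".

Per-candidate check:
(A) mechanism M1 — does not account for signal on channel 4, flag F3 raised, indicator I2 active
(B) mechanism M4 — signal on channel 4 ✗; flag F2 raised ✓; indicator I1 active ✓; flag F1 raised ✓; parameter Y elevated ✓; rate R increasing ✓; flag F3 raised ✓; indicator I2 active ✓
(C) mechanism M6 — signal on channel 4 ✗; flag F2 raised ✗; indicator I1 active ✓; flag F1 raised ✗; parameter Y elevated ✓; rate R increasing ✗; flag F3 raised ✗; indicator I2 active ✗
(D) mechanism M8 — signal on channel 4 ✗; flag F2 raised ✗; indicator I1 active ✓; flag F1 raised ✗; parameter Y elevated ✗; rate R increasing ✗; flag F3 raised ✗; indicator I2 active ✗
(E) process P3 — does not account for flag F2 raised
(F) mechanism M7 — signal on channel 4 ✓; flag F2 raised ✓; indicator I1 active ✗; flag F1 raised ✓; parameter Y elevated ✗; rate R increasing ✓; flag F3 raised ✓; indicator I2 active ✓
None of the listed candidates fits everything.

none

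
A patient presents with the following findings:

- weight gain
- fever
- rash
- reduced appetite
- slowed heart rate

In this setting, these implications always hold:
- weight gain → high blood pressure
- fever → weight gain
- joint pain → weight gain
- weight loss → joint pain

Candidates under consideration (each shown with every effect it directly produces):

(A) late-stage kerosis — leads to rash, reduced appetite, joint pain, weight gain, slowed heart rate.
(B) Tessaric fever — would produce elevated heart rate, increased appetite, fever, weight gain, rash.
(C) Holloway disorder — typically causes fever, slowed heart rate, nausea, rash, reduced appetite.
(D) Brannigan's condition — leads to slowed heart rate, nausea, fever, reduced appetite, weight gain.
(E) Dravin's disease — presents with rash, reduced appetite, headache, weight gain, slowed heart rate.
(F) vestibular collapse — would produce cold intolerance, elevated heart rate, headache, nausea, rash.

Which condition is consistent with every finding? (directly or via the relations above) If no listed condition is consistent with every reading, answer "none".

Checking each candidate against the observations:
(A) late-stage kerosis — does not account for fever
(B) Tessaric fever — fails on reduced appetite, slowed heart rate (predicts increased appetite, not reduced appetite; predicts elevated heart rate, not slowed heart rate)
(C) Holloway disorder — weight gain + (via fever → weight gain); fever +; rash +; reduced appetite +; slowed heart rate +
(D) Brannigan's condition — weight gain +; fever +; rash -; reduced appetite +; slowed heart rate +
(E) Dravin's disease — weight gain +; fever -; rash +; reduced appetite +; slowed heart rate +
(F) vestibular collapse — weight gain -; fever -; rash +; reduced appetite -; slowed heart rate -
Only (C) is consistent with every observation.

C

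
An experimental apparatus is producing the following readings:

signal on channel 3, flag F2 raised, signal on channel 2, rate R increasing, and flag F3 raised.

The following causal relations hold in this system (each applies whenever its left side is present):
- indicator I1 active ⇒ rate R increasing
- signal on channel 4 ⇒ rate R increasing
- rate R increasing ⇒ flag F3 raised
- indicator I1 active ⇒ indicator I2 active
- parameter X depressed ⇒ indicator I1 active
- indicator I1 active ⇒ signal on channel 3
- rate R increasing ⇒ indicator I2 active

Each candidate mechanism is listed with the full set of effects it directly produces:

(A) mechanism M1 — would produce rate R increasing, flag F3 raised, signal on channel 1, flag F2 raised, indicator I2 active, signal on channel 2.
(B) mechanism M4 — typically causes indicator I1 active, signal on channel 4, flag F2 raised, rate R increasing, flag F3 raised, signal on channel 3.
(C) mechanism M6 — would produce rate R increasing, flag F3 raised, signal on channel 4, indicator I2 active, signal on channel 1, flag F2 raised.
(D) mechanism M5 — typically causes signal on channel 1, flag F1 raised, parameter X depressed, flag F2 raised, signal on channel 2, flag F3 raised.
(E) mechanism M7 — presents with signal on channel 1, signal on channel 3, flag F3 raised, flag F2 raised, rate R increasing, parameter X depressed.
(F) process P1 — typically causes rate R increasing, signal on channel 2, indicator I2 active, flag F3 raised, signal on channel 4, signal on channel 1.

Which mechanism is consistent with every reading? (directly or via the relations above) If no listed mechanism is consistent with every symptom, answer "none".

D

Per-candidate check:
(A) mechanism M1 — does not account for signal on channel 3
(B) mechanism M4 — does not account for signal on channel 2
(C) mechanism M6 — signal on channel 3 ✗; flag F2 raised ✓; signal on channel 2 ✗; rate R increasing ✓; flag F3 raised ✓
(D) mechanism M5 — accounts for every observation (signal on channel 3 by parameter X depressed → indicator I1 active → signal on channel 3)
(E) mechanism M7 — does not account for signal on channel 2
(F) process P1 — signal on channel 3 ✗; flag F2 raised ✗; signal on channel 2 ✓; rate R increasing ✓; flag F3 raised ✓
(D) alone accounts for all the evidence.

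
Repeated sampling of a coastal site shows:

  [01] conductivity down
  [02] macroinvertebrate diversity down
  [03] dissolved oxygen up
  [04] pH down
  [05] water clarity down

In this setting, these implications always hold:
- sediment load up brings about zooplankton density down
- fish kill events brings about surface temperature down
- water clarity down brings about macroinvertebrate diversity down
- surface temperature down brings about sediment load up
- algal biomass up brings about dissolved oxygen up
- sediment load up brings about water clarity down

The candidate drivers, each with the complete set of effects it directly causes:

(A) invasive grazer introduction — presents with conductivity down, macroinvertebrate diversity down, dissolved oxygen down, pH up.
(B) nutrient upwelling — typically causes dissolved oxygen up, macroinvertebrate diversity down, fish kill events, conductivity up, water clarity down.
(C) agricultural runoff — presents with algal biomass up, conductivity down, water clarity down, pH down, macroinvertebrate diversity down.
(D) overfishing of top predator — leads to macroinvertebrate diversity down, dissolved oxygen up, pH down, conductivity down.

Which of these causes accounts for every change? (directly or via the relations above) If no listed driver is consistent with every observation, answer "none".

For each candidate, compare predicted effects to what was observed:
(A) invasive grazer introduction — conductivity down +; macroinvertebrate diversity down +; dissolved oxygen up -; pH down -; water clarity down -
(B) nutrient upwelling — fails on conductivity down, pH down (predicts conductivity up, not conductivity down)
(C) agricultural runoff — accounts for every observation (dissolved oxygen up via algal biomass up → dissolved oxygen up)
(D) overfishing of top predator — conductivity down +; macroinvertebrate diversity down +; dissolved oxygen up +; pH down +; water clarity down -
(C) is the only candidate with no mismatches.

C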